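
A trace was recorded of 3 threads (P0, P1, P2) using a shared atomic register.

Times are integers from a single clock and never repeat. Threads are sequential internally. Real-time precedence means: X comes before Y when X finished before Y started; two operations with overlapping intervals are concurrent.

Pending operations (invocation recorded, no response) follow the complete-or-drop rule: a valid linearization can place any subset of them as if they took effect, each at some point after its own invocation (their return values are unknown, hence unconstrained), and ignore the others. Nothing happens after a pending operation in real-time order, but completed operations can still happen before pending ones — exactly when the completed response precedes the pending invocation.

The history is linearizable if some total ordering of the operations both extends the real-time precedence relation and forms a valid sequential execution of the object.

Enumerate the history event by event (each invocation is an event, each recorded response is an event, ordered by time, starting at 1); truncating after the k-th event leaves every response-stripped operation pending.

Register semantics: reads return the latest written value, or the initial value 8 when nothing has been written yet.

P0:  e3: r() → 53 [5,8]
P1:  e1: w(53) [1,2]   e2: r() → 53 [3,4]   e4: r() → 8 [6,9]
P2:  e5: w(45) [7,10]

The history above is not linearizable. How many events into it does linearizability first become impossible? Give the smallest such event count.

9

one valid order for events 1..8 is e1, e2, e3:
1. e1 w(53), leaving value 53
2. e2 r() → 53, leaving value 53
3. e3 r() → 53, leaving value 53
at event 9 (e4's time-9 response) nothing linearizes any more
every completion of the 1 pending operation (e5) was checked; none linearizes
sample order e1, e2, e3, e4 (pending dropped) stalls at step 4 — e4 r() → 8 has no legal effect
sample order e1, e2, e4, e3 (pending dropped) stalls at step 3 — e4 r() → 8 has no legal effect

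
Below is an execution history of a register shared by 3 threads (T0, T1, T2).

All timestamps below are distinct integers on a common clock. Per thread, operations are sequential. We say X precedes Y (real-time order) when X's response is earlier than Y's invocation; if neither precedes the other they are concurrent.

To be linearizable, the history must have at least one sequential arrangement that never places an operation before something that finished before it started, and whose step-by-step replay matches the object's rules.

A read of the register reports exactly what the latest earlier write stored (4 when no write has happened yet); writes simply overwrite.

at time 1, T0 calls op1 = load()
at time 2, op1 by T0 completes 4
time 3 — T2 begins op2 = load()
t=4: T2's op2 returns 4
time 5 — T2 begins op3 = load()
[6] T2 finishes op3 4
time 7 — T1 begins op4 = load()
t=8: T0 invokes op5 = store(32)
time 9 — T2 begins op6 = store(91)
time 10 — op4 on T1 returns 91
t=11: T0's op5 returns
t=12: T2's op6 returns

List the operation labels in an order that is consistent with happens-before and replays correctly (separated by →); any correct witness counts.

step 1: op1 load() → 4 — value 4
step 2: op2 load() → 4 — value 4
step 3: op3 load() → 4 — value 4
step 4: op5 store(32) — value 32
step 5: op6 store(91) — value 91
step 6: op4 load() → 91 — value 91

op1 → op2 → op3 → op5 → op6 → op4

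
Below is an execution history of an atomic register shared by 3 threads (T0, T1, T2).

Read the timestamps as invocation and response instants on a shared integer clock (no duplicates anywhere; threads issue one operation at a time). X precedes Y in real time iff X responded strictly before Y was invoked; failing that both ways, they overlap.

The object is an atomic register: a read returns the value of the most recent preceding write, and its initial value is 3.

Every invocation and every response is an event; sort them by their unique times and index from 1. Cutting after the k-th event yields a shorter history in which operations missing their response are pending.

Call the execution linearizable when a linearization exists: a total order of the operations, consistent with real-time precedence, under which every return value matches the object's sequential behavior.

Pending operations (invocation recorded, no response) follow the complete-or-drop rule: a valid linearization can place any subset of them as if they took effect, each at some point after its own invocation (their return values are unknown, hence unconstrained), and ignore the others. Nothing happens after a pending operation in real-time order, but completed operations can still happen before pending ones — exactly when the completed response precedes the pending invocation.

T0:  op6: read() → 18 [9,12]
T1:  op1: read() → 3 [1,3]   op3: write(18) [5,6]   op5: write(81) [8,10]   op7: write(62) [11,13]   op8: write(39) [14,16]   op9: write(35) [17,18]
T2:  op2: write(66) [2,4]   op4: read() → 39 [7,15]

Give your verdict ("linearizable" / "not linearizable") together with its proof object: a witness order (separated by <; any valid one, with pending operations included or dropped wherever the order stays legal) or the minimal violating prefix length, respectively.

linearizable — witness: op1 < op2 < op3 < op6 < op5 < op7 < op8 < op4 < op9

step 1: op1 read() → 3 — value 3
step 2: op2 write(66) — value 66
step 3: op3 write(18) — value 18
step 4: op6 read() → 18 — value 18
step 5: op5 write(81) — value 81
step 6: op7 write(62) — value 62
step 7: op8 write(39) — value 39
step 8: op4 read() → 39 — value 39
step 9: op9 write(35) — value 35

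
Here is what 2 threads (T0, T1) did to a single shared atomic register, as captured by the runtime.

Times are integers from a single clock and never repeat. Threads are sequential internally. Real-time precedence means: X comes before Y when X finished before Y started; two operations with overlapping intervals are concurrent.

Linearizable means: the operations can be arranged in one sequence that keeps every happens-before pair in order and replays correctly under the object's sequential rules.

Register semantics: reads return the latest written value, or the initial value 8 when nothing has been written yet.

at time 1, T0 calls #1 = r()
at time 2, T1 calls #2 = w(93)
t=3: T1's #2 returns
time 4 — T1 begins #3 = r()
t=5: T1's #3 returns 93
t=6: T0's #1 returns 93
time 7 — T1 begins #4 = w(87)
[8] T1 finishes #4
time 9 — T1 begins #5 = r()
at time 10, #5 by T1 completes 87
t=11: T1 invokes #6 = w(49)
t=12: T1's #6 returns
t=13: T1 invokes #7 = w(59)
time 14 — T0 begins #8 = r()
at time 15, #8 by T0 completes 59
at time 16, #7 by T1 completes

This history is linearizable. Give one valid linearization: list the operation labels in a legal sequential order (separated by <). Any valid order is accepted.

#2 < #1 < #3 < #4 < #5 < #6 < #7 < #8

1. #2 w(93), leaving value 93
2. #1 r() → 93, leaving value 93
3. #3 r() → 93, leaving value 93
4. #4 w(87), leaving value 87
5. #5 r() → 87, leaving value 87
6. #6 w(49), leaving value 49
7. #7 w(59), leaving value 59
8. #8 r() → 59, leaving value 59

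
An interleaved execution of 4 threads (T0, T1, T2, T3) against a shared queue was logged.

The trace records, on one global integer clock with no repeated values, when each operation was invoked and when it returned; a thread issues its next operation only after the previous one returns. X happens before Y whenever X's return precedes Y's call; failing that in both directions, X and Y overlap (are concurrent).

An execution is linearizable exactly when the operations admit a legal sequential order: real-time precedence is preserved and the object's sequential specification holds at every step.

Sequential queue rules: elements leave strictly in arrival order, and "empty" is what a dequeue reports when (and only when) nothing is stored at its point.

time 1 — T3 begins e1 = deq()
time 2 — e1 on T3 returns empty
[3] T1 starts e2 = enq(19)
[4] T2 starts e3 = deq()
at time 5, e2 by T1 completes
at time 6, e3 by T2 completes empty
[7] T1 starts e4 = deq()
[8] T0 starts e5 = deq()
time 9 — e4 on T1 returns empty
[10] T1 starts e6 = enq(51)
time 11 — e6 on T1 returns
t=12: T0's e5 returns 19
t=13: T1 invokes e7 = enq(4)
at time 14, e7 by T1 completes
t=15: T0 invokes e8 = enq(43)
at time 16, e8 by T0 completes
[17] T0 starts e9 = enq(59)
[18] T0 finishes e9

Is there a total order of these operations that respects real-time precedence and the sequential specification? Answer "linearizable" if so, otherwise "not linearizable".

linearizable

one valid linearization: e1, e3, e2, e5, e4, e6, e7, e8, e9
step 1: e1 deq() → empty — queue <>
step 2: e3 deq() → empty — queue <>
step 3: e2 enq(19) — queue <19>
step 4: e5 deq() → 19 — queue <>
step 5: e4 deq() → empty — queue <>
step 6: e6 enq(51) — queue <51>
step 7: e7 enq(4) — queue <51,4>
step 8: e8 enq(43) — queue <51,4,43>
step 9: e9 enq(59) — queue <51,4,43,59>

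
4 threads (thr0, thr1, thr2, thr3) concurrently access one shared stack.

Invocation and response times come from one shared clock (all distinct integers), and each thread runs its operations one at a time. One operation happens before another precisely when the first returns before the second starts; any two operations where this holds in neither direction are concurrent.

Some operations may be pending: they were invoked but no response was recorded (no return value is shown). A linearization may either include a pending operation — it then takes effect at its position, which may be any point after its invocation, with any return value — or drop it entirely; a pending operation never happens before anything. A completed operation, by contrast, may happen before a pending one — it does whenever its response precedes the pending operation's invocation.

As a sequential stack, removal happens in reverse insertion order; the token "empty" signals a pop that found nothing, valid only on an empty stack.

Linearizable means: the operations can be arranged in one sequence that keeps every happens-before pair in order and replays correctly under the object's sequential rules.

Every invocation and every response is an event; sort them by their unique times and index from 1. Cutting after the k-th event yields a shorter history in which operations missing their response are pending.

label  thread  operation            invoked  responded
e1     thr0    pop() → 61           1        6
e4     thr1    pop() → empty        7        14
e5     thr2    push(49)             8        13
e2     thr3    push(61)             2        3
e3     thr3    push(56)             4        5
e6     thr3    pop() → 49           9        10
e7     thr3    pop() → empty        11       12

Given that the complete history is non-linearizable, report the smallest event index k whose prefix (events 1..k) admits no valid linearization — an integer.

14

a valid linearization of events 1..13 exists, for instance e2, e1, e3, e4, e5, e6, e7:
after step 1 (e2 push(61)): stack <61>
after step 2 (e1 pop() → 61): stack <>
after step 3 (e3 push(56)): stack <56>
after step 4 (e4 pop() (pending, included)): stack <>
after step 5 (e5 push(49)): stack <49>
after step 6 (e6 pop() → 49): stack <>
after step 7 (e7 pop() → empty): stack <>
once event 14 joins (e4's response, time 14), exhaustive search finds no witness
one such order, e1, e2, e3, e4, e5, e6, e7, breaks at step 1 where e1 pop() → 61 is illegal
one such order, e1, e2, e3, e4, e6, e5, e7, breaks at step 1 where e1 pop() → 61 is illegal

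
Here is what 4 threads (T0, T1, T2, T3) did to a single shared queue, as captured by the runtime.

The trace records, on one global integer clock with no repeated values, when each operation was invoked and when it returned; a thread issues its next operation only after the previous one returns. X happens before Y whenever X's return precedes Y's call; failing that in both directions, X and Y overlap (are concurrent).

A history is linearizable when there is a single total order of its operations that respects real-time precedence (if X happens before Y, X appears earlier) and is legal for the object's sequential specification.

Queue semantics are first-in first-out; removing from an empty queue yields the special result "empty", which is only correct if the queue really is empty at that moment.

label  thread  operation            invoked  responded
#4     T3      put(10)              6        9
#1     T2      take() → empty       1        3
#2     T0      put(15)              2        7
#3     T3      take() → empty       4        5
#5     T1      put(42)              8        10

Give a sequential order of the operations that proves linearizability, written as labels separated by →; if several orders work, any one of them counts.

#1 → #3 → #2 → #4 → #5

step 1: #1 take() → empty — queue <>
step 2: #3 take() → empty — queue <>
step 3: #2 put(15) — queue <15>
step 4: #4 put(10) — queue <15,10>
step 5: #5 put(42) — queue <15,10,42>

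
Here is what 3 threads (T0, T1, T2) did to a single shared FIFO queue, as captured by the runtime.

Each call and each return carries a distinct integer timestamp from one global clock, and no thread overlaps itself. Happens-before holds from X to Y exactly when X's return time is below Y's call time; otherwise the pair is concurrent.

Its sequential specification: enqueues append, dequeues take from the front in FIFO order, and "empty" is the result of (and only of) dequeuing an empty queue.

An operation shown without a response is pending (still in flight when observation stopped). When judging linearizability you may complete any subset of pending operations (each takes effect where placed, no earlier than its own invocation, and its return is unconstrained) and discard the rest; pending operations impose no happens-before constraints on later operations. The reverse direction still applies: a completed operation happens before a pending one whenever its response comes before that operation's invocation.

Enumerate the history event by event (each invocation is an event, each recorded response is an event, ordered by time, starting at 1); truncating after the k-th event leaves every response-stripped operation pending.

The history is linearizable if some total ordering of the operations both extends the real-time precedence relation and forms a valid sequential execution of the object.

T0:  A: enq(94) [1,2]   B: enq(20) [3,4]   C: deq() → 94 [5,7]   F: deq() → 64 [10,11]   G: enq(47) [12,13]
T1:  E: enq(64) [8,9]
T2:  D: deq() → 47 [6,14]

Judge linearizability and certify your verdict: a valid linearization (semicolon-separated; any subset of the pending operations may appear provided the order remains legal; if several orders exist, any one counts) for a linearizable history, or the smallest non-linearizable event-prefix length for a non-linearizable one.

already the first 14 events (up to D's response at time 14) admit no linearization; the first 13 still do
real-time-consistent orders of the 7 completed operations: 5 — all fail the FIFO queue replay
one such order, A, B, C, D, E, F, G, breaks at step 4 where D deq() → 47 is illegal
one such order, A, B, C, E, D, F, G, breaks at step 5 where D deq() → 47 is illegal

not linearizable — minimal violating prefix: 14 events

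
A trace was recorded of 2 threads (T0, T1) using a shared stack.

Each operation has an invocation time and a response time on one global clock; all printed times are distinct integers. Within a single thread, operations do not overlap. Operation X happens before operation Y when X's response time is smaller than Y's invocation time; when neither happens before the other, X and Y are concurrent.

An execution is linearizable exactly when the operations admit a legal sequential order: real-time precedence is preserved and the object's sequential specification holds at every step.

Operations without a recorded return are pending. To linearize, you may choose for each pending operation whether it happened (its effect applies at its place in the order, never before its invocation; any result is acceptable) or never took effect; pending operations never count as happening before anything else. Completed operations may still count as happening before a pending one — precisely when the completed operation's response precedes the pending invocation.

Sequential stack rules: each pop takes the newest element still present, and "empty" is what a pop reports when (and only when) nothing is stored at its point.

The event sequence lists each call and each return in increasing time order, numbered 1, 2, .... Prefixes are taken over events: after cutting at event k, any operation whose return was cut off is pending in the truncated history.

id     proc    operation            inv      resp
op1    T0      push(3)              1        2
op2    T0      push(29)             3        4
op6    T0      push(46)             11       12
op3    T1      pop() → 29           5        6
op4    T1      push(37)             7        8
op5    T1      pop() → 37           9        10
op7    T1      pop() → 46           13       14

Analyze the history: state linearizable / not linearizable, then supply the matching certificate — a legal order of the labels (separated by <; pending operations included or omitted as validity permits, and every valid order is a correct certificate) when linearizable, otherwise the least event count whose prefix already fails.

linearizable — witness: op1 < op2 < op3 < op4 < op5 < op6 < op7

step 1: op1 push(3) — stack <3>
step 2: op2 push(29) — stack <3,29>
step 3: op3 pop() → 29 — stack <3>
step 4: op4 push(37) — stack <3,37>
step 5: op5 pop() → 37 — stack <3>
step 6: op6 push(46) — stack <3,46>
step 7: op7 pop() → 46 — stack <3>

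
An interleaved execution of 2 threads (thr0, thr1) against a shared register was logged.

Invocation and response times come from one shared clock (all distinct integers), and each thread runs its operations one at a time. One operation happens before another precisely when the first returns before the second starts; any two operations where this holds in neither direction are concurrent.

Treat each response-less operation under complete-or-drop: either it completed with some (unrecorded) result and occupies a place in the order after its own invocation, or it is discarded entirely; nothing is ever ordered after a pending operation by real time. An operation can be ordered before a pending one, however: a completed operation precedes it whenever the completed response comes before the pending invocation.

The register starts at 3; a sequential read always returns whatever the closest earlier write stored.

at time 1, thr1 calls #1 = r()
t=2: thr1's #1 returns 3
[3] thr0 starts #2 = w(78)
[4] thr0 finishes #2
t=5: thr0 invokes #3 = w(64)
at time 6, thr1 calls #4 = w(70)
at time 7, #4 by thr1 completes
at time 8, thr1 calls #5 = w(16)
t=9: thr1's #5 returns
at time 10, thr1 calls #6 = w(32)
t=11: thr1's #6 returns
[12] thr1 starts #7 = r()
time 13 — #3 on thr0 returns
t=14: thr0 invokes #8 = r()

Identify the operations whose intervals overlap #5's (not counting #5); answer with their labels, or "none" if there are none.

#3

#5 spans [8,9]: anything still running between times 8 and 9 counts as concurrent
#1 [1,2]: before
#2 [3,4]: before
#3 [5,13]: concurrent
#4 [6,7]: before
#6 [10,11]: after
#7 [12,…): after
#8 [14,…): after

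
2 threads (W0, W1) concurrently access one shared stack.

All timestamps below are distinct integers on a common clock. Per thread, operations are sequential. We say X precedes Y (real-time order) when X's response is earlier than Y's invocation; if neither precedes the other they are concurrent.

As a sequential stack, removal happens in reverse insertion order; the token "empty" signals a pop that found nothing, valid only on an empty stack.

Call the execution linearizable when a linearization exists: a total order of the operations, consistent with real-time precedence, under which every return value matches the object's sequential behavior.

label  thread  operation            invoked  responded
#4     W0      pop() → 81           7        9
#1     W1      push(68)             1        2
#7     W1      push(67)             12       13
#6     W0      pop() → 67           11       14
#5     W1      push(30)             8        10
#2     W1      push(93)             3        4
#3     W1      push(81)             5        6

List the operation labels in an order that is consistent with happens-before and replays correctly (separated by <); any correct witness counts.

#1 < #2 < #3 < #4 < #5 < #7 < #6

after step 1 (#1 push(68)): stack <68>
after step 2 (#2 push(93)): stack <68,93>
after step 3 (#3 push(81)): stack <68,93,81>
after step 4 (#4 pop() → 81): stack <68,93>
after step 5 (#5 push(30)): stack <68,93,30>
after step 6 (#7 push(67)): stack <68,93,30,67>
after step 7 (#6 pop() → 67): stack <68,93,30>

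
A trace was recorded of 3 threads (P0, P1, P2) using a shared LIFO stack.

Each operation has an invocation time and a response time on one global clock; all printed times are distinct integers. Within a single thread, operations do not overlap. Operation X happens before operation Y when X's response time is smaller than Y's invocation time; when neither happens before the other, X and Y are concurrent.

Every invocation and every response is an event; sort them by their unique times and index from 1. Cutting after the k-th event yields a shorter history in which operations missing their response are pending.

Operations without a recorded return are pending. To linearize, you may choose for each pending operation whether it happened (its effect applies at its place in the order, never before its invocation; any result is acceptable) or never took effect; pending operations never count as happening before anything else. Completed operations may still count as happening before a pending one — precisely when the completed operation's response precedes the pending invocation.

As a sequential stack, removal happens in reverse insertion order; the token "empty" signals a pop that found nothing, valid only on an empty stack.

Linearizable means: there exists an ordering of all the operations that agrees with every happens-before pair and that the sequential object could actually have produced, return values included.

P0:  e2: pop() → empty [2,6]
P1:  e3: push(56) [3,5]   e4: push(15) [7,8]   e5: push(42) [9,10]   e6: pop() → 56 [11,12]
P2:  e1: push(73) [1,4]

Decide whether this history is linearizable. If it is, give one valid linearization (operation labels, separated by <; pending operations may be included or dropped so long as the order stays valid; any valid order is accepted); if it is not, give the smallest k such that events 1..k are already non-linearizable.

already the first 12 events (up to e6's response at time 12) admit no linearization; the first 11 still do
the 6 completed operations admit 6 real-time orders; each fails the LIFO stack replay
one such order, e1, e2, e3, e4, e5, e6, breaks at step 2 where e2 pop() → empty is illegal
one such order, e1, e3, e2, e4, e5, e6, breaks at step 3 where e2 pop() → empty is illegal

not linearizable — minimal violating prefix: 12 events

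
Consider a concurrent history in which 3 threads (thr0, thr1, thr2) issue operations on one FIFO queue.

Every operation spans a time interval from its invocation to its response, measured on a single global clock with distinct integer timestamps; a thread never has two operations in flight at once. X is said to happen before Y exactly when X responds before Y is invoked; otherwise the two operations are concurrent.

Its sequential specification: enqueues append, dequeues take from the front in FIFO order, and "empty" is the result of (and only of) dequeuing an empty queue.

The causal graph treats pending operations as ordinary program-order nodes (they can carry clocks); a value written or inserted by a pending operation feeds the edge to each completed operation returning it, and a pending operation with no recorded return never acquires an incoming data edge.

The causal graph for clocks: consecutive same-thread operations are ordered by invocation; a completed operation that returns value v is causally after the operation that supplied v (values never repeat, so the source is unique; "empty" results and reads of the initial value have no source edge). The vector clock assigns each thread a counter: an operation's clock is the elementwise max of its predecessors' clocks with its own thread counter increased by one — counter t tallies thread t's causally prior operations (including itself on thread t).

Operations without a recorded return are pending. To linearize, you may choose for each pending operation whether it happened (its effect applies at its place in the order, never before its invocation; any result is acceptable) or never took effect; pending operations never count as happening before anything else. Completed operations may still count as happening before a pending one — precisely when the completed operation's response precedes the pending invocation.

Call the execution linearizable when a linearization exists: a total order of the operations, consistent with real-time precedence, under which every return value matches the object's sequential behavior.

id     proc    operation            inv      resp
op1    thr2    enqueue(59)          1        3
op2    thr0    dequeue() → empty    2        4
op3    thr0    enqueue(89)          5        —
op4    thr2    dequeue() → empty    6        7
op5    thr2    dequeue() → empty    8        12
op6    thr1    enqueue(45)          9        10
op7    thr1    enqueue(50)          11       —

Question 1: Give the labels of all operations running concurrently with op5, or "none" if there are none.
Answer: op3, op6, op7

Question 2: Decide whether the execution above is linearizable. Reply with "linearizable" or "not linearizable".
through event 6 a valid linearization exists; event 7 (op4 responding at time 7) ends that
every one of the 2 real-time-consistent orders over 3 completed FIFO queue ops fails the sequential spec
no escape via the 1 pending operation (op3): every completion choice fails
one such order, op1, op2, op4 (pending dropped), breaks at step 2 where op2 dequeue() → empty is illegal
one such order, op2, op1, op4 (pending dropped), breaks at step 3 where op4 dequeue() → empty is illegal

not linearizable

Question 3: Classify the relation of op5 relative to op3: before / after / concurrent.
Answer: concurrent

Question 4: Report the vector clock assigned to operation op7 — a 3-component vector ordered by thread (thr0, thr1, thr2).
Answer: (0, 2, 0)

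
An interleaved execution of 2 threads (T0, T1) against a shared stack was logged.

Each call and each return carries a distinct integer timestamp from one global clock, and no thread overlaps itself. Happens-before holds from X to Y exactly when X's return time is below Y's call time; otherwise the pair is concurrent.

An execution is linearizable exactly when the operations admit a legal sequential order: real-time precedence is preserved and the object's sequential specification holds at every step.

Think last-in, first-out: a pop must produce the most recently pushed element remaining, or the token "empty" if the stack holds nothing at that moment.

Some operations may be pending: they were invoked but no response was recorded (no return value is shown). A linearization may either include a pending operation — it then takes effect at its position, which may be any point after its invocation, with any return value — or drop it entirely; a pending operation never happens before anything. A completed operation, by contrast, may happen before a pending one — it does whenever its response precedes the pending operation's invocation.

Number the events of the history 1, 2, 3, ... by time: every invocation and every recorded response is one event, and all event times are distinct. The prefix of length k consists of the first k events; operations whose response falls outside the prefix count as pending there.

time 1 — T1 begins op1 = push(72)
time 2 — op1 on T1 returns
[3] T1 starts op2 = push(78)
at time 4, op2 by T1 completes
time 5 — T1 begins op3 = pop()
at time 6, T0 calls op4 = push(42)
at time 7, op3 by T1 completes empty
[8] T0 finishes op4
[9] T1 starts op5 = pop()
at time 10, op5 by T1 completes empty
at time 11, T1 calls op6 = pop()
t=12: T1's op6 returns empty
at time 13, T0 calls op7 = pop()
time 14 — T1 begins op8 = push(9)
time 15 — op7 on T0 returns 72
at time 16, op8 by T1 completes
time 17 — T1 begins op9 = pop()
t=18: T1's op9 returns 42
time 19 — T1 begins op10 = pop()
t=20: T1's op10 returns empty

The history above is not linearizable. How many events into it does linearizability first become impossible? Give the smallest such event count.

7

events 1..6 are still linearizable — one witness is op1, op2:
step 1: op1 push(72) — stack <72>
step 2: op2 push(78) — stack <72,78>
at event 7 (op3's time-7 response) nothing linearizes any more
every completion of the 1 pending operation (op4) was checked; none linearizes
one such order, op1, op2, op3 (pending dropped), breaks at step 3 where op3 pop() → empty is illegal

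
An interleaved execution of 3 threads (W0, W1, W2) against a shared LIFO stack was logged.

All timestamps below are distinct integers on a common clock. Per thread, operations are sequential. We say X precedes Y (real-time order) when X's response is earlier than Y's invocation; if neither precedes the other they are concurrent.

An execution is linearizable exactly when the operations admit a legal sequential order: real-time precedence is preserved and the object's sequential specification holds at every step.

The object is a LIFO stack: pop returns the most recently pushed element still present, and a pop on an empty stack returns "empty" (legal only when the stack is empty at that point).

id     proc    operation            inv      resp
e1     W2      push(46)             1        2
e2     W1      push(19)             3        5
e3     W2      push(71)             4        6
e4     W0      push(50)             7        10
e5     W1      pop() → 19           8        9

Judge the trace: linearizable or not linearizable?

linearizable

a witness: e1, e3, e2, e5, e4
1. e1 push(46), leaving stack <46>
2. e3 push(71), leaving stack <46,71>
3. e2 push(19), leaving stack <46,71,19>
4. e5 pop() → 19, leaving stack <46,71>
5. e4 push(50), leaving stack <46,71,50>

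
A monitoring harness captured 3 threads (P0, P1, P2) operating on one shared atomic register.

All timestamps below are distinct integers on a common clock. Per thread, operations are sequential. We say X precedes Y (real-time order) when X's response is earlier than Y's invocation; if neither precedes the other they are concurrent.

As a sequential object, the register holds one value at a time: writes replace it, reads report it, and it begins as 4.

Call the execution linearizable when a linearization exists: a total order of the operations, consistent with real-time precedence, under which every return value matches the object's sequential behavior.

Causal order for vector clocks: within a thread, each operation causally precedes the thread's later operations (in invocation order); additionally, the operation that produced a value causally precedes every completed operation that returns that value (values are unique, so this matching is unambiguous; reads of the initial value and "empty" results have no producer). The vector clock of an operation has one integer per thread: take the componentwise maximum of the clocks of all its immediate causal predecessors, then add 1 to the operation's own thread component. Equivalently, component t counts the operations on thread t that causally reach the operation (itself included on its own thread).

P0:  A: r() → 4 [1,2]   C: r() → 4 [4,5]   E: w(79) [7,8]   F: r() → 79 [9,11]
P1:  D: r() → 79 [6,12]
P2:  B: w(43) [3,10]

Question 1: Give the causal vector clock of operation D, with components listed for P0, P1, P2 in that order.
Answer: (3, 1, 0)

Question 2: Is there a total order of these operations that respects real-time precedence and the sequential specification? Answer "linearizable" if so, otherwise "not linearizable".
linearizable

one valid linearization: A, C, B, E, D, F
step 1: A r() → 4 — value 4
step 2: C r() → 4 — value 4
step 3: B w(43) — value 43
step 4: E w(79) — value 79
step 5: D r() → 79 — value 79
step 6: F r() → 79 — value 79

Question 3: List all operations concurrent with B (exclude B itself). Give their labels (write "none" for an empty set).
Answer: C, D, E, F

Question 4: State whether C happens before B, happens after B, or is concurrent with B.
Answer: concurrent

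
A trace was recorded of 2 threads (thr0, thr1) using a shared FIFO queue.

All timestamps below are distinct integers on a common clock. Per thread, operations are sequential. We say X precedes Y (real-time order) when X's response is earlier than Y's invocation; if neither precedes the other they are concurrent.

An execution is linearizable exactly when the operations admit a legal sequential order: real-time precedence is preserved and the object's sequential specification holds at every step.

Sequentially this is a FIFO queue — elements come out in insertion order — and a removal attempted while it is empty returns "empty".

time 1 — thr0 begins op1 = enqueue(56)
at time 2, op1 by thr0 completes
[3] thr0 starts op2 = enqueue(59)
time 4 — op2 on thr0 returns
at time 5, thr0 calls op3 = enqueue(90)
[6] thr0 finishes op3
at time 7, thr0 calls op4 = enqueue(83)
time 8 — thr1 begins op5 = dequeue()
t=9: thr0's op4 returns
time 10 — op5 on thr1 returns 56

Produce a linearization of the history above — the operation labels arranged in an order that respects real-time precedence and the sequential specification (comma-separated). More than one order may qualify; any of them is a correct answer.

op1, op2, op3, op4, op5

1. op1 enqueue(56), leaving queue <56>
2. op2 enqueue(59), leaving queue <56,59>
3. op3 enqueue(90), leaving queue <56,59,90>
4. op4 enqueue(83), leaving queue <56,59,90,83>
5. op5 dequeue() → 56, leaving queue <59,90,83>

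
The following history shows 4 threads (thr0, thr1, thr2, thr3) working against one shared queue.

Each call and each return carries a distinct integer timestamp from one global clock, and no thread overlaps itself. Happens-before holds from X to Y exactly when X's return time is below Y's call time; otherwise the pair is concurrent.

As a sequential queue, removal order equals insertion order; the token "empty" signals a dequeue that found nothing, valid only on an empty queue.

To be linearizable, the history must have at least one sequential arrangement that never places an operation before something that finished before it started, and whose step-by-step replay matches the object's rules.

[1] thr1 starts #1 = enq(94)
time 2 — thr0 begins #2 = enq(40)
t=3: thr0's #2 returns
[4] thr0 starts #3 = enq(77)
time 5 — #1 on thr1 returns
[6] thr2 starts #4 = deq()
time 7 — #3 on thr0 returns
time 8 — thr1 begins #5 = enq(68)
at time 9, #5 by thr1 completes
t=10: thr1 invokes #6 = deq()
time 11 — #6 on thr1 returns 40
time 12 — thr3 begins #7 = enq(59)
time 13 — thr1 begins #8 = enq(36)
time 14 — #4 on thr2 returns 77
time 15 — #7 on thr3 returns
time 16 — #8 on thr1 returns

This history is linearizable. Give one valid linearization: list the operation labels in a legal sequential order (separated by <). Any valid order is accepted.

1. #2 enq(40), leaving queue <40>
2. #3 enq(77), leaving queue <40,77>
3. #1 enq(94), leaving queue <40,77,94>
4. #5 enq(68), leaving queue <40,77,94,68>
5. #6 deq() → 40, leaving queue <77,94,68>
6. #4 deq() → 77, leaving queue <94,68>
7. #7 enq(59), leaving queue <94,68,59>
8. #8 enq(36), leaving queue <94,68,59,36>

#2 < #3 < #1 < #5 < #6 < #4 < #7 < #8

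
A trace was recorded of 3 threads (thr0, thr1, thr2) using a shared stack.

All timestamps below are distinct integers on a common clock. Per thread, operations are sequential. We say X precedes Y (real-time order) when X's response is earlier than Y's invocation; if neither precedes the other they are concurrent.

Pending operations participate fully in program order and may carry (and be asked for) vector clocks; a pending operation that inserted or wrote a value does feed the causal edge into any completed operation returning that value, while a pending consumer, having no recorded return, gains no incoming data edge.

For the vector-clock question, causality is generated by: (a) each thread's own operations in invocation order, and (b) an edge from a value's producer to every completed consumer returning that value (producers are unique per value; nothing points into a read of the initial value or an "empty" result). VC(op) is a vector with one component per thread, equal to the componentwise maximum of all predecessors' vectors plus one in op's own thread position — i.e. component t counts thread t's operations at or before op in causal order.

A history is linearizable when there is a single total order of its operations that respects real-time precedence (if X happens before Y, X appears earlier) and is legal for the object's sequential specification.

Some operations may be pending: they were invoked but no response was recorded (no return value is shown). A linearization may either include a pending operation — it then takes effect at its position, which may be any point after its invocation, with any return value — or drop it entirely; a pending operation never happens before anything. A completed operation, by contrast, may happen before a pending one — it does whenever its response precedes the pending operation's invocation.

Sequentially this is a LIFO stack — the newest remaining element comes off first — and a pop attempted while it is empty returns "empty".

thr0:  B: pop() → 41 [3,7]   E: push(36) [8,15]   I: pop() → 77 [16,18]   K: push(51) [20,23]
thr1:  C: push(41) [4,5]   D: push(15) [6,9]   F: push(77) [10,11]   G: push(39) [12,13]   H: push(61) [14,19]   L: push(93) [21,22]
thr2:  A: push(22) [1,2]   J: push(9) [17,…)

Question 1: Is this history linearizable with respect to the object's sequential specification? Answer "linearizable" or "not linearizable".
cut after 17 events: linearizable; cut after 18 events (I responds, time 18): not linearizable
real-time-consistent orders of the 8 completed operations: 11 — all fail the stack replay
every completion of the 2 pending operations (H, J) was checked; none linearizes
e.g. A, B, C, D, E, F, G, I (pending dropped): illegal at step 2, since B pop() → 41 cannot apply there
e.g. A, B, C, D, F, E, G, I (pending dropped): illegal at step 2, since B pop() → 41 cannot apply there

not linearizable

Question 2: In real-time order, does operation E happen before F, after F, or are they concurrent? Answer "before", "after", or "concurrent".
E spans [8,15], F spans [10,11]
the intervals overlap in both directions

concurrent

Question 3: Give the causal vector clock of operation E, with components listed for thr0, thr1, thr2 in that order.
invoked at 1, A has no predecessors; its own thr2 bump gives (0, 0, 1)
invoked at 4, C has no predecessors; its own thr1 bump gives (0, 1, 0)
from VC(A)=(0, 0, 1), J (invoked 17) maxes components and bumps thr2 → (0, 0, 2)
from VC(C)=(0, 1, 0), D (invoked 6) maxes components and bumps thr1 → (0, 2, 0)
from VC(C)=(0, 1, 0), B (invoked 3) maxes components and bumps thr0 → (1, 1, 0)
from VC(D)=(0, 2, 0), F (invoked 10) maxes components and bumps thr1 → (0, 3, 0)
from VC(B)=(1, 1, 0), E (invoked 8) maxes components and bumps thr0 → (2, 1, 0)
from VC(F)=(0, 3, 0), G (invoked 12) maxes components and bumps thr1 → (0, 4, 0)
from VC(G)=(0, 4, 0), H (invoked 14) maxes components and bumps thr1 → (0, 5, 0)
from VC(H)=(0, 5, 0), L (invoked 21) maxes components and bumps thr1 → (0, 6, 0)
from VC(E)=(2, 1, 0), VC(F)=(0, 3, 0), I (invoked 16) maxes components and bumps thr0 → (3, 3, 0)
from VC(I)=(3, 3, 0), K (invoked 20) maxes components and bumps thr0 → (4, 3, 0)
target: VC(E) = (2, 1, 0)

(2, 1, 0)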